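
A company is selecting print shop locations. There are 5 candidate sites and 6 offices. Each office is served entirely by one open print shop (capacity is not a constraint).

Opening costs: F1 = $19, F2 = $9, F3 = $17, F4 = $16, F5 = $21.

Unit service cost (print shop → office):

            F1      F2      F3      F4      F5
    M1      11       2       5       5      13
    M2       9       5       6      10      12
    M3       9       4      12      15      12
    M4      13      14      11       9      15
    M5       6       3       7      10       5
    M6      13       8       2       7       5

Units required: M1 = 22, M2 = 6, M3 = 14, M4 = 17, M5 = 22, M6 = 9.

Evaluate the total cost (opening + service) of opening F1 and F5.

Each office is assigned to its cheapest site among the open ones.
{F1, F5}: M1→F1 11·22=242, M2→F1 9·6=54, M3→F1 9·14=126, M4→F1 13·17=221, M5→F5 5·22=110, M6→F5 5·9=45. Service 798; fixed 40; total 838.

Total cost: 838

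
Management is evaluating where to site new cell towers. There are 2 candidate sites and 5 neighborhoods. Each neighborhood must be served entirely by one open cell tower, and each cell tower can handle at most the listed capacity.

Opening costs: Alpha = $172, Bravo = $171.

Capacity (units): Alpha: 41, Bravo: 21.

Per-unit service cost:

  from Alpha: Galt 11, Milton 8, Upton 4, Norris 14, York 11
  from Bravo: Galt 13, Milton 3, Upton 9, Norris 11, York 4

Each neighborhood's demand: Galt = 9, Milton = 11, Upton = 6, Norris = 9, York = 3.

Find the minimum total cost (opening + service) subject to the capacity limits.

Open {Alpha}: Galt→Alpha 11·9=99, Milton→Alpha 8·11=88, Upton→Alpha 4·6=24, Norris→Alpha 14·9=126, York→Alpha 11·3=33.
Loads: Alpha carries 38/41. Service 370; fixed 172; total 542.
Next best feasible plan costs 631.

Minimum total cost: 542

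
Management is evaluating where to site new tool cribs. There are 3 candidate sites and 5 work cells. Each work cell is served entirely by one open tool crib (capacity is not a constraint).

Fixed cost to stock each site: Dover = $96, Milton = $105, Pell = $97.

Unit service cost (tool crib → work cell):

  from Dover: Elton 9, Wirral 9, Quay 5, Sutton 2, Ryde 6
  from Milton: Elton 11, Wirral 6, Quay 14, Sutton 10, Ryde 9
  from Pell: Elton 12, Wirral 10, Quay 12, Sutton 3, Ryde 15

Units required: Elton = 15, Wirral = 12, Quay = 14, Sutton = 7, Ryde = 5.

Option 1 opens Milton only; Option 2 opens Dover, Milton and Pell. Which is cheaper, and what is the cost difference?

Option 1: {Milton}: Elton→Milton 11·15=165, Wirral→Milton 6·12=72, Quay→Milton 14·14=196, Sutton→Milton 10·7=70, Ryde→Milton 9·5=45. Service 548; fixed 105; total 653.
Option 2: {Dover, Milton, Pell}: Elton→Dover 9·15=135, Wirral→Milton 6·12=72, Quay→Dover 5·14=70, Sutton→Dover 2·7=14, Ryde→Dover 6·5=30. Service 321; fixed 298; total 619.
Difference: |653 − 619| = 34.

Option 2 is cheaper by 34.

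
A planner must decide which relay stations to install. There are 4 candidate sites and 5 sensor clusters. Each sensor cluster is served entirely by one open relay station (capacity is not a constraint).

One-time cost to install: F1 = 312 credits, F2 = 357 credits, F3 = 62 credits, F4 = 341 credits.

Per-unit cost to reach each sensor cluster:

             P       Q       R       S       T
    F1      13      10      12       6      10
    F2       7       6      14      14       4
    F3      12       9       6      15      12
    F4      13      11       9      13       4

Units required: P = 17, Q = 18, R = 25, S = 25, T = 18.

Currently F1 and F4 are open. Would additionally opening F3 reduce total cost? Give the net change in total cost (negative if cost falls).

Current service cost with {F1, F4}: 848.
Adding F3: each sensor cluster re-picks its cheapest; new service cost 738, saving 110.
Extra fixed cost: 62. Net change = 62 − 110 = -48.
(Totals: 1501 → 1453.)

Yes — net change −48 (cost falls by 48).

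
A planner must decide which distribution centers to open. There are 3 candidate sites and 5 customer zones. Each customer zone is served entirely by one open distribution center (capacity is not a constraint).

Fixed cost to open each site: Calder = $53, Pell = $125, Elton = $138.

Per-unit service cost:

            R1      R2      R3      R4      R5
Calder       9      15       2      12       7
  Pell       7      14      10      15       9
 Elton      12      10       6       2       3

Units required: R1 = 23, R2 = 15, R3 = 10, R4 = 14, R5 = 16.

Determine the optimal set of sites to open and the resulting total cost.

For any fixed open set, each customer zone goes to its cheapest open site; total = fixed + service.
{Calder, Elton}: R1→Calder 9·23=207, R2→Elton 10·15=150, R3→Calder 2·10=20, R4→Elton 2·14=28, R5→Elton 3·16=48. Service 453; fixed 191; total 644.
{Elton}: service 562 + fixed 138 = 700
{Pell, Elton}: R1→Pell 7·23=161, R2→Elton 10·15=150, R3→Elton 6·10=60, R4→Elton 2·14=28, R5→Elton 3·16=48. Service 447; fixed 263; total 710.
{Calder, Pell, Elton}: service 407 + fixed 316 = 723
(All 7 nonempty subsets were checked; Calder and Elton is lowest.)

Open Calder and Elton; minimum total cost 644.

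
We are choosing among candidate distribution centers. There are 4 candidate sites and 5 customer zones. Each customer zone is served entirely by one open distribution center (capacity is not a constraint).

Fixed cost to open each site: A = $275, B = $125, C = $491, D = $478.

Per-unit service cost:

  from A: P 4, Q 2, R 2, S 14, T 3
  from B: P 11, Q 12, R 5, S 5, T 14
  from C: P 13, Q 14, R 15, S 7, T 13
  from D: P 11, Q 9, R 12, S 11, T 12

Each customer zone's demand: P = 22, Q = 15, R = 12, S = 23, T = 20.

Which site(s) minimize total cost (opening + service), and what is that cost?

For any fixed open set, each customer zone goes to its cheapest open site; total = fixed + service.
{A, B}: P→A 4·22=88, Q→A 2·15=30, R→A 2·12=24, S→B 5·23=115, T→A 3·20=60. Service 317; fixed 400; total 717.
{A}: P→A 4·22=88, Q→A 2·15=30, R→A 2·12=24, S→A 14·23=322, T→A 3·20=60. Service 524; fixed 275; total 799.
{B}: P→B 11·22=242, Q→B 12·15=180, R→B 5·12=60, S→B 5·23=115, T→B 14·20=280. Service 877; fixed 125; total 1002.
{A, B, C, D}: service 317 + fixed 1369 = 1686
No other subset beats 717.

Open A and B; minimum total cost 717.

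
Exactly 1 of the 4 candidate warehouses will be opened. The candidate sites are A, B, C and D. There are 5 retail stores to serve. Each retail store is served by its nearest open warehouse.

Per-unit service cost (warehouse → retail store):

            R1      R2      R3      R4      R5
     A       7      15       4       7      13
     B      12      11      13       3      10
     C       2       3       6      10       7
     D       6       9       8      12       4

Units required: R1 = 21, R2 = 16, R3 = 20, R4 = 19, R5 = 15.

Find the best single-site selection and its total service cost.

Choose C only; total service cost 505.

With exactly 1 open, each retail store uses its cheapest among the chosen.
{C}: R1→C 2·21=42, R2→C 3·16=48, R3→C 6·20=120, R4→C 10·19=190, R5→C 7·15=105. Service cost 505.
{D}: service cost 718
{A}: service cost 795
Among all 4 size-1 choices, {C} is lowest.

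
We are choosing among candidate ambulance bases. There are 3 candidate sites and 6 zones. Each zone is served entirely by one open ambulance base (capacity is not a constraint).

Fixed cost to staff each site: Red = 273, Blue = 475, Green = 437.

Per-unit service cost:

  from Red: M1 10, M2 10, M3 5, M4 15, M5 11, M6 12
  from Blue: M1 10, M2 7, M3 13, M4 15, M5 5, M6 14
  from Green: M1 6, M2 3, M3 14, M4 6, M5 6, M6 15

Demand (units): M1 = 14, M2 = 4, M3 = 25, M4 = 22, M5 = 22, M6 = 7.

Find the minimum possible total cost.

For any fixed open set, each zone goes to its cheapest open site; total = fixed + service.
{Red}: M1→Red 10·14=140, M2→Red 10·4=40, M3→Red 5·25=125, M4→Red 15·22=330, M5→Red 11·22=242, M6→Red 12·7=84. Service 961; fixed 273; total 1234.
{Green}: M1→Green 6·14=84, M2→Green 3·4=12, M3→Green 14·25=350, M4→Green 6·22=132, M5→Green 6·22=132, M6→Green 15·7=105. Service 815; fixed 437; total 1252.
{Red, Green}: service 569 + fixed 710 = 1279
{Red, Blue, Green}: M1→Green 6·14=84, M2→Green 3·4=12, M3→Red 5·25=125, M4→Green 6·22=132, M5→Blue 5·22=110, M6→Red 12·7=84. Service 547; fixed 1185; total 1732.
No other subset beats 1234.

Minimum total cost: 1234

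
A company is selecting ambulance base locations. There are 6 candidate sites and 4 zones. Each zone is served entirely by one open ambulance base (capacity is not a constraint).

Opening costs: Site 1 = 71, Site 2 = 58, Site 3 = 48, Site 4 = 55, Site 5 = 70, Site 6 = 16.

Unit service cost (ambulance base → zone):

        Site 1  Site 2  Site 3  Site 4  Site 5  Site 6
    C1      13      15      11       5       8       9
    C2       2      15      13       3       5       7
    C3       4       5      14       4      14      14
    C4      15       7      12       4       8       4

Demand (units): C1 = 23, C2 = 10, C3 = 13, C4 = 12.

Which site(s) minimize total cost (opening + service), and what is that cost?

Open Site 4 only; minimum total cost 300.

For any fixed open set, each zone goes to its cheapest open site; total = fixed + service.
{Site 4}: C1→Site 4 5·23=115, C2→Site 4 3·10=30, C3→Site 4 4·13=52, C4→Site 4 4·12=48. Service 245; fixed 55; total 300.
{Site 4, Site 6}: C1→Site 4 5·23=115, C2→Site 4 3·10=30, C3→Site 4 4·13=52, C4→Site 4 4·12=48. Service 245; fixed 71; total 316.
{Site 3, Site 4}: C1→Site 4 5·23=115, C2→Site 4 3·10=30, C3→Site 4 4·13=52, C4→Site 4 4·12=48. Service 245; fixed 103; total 348.
{Site 1, Site 2, Site 3, Site 4, Site 5, Site 6}: service 235 + fixed 318 = 553
No other subset beats 300.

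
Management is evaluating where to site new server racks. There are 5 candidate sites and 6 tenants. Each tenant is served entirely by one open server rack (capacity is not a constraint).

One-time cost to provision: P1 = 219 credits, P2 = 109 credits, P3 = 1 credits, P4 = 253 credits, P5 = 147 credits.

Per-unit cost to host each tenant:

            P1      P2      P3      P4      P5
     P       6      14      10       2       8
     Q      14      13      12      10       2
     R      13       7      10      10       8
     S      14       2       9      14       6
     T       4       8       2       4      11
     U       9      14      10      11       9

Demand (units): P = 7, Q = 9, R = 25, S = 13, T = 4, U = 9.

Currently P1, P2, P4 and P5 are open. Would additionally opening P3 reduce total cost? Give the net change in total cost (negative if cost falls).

Yes — net change −7 (cost falls by 7).

Current service cost with {P1, P2, P4, P5}: 330.
Adding P3: each tenant re-picks its cheapest; new service cost 322, saving 8.
Extra fixed cost: 1. Net change = 1 − 8 = -7.
(Totals: 1058 → 1051.)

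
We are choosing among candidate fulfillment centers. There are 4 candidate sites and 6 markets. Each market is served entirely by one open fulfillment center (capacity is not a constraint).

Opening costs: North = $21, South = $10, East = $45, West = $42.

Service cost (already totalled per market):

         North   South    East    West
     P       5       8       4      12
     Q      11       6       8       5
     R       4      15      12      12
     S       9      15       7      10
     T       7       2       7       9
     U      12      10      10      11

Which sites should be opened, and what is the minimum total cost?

Open South only; minimum total cost 66.

For any fixed open set, each market goes to its cheapest open site; total = fixed + service.
{South}: P→South 8, Q→South 6, R→South 15, S→South 15, T→South 2, U→South 10. Service 56; fixed 10; total 66.
{North, South}: service 36 + fixed 31 = 67
{North}: service 48 + fixed 21 = 69
{North, South, East, West}: P→East 4, Q→West 5, R→North 4, S→East 7, T→South 2, U→South 10. Service 32; fixed 118; total 150.
No other subset beats 66.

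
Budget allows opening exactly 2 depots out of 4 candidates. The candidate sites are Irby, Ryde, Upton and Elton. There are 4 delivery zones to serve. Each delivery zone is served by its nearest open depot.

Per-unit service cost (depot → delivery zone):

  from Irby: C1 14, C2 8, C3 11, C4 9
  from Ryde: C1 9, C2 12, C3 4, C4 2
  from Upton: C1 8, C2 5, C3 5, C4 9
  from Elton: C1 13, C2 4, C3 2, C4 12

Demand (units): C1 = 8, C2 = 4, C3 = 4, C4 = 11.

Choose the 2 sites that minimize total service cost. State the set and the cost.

With exactly 2 open, each delivery zone uses its cheapest among the chosen.
{Ryde, Elton}: C1→Ryde 9·8=72, C2→Elton 4·4=16, C3→Elton 2·4=8, C4→Ryde 2·11=22. Service cost 118.
{Ryde, Upton}: service cost 122
{Irby, Ryde}: service cost 142
Among all 6 size-2 choices, {Ryde, Elton} is lowest.

Choose Ryde and Elton; total service cost 118.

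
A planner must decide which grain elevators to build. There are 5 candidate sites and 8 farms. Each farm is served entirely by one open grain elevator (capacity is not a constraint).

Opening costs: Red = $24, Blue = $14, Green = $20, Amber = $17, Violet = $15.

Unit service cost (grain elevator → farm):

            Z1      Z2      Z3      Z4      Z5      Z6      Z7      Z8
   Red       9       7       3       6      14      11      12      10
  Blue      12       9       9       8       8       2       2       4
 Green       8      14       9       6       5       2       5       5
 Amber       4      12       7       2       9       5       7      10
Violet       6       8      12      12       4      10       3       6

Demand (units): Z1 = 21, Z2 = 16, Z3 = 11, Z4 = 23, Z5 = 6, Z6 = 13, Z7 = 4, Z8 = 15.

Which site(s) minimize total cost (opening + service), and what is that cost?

Open Red, Blue, Amber and Violet; minimum total cost 463.

For any fixed open set, each farm goes to its cheapest open site; total = fixed + service.
{Red, Blue, Amber, Violet}: Z1→Amber 4·21=84, Z2→Red 7·16=112, Z3→Red 3·11=33, Z4→Amber 2·23=46, Z5→Violet 4·6=24, Z6→Blue 2·13=26, Z7→Blue 2·4=8, Z8→Blue 4·15=60. Service 393; fixed 70; total 463.
{Red, Blue, Amber}: service 417 + fixed 55 = 472
{Red, Blue, Green, Amber}: service 399 + fixed 75 = 474
{Red, Blue, Green, Amber, Violet}: service 393 + fixed 90 = 483
No other subset beats 463.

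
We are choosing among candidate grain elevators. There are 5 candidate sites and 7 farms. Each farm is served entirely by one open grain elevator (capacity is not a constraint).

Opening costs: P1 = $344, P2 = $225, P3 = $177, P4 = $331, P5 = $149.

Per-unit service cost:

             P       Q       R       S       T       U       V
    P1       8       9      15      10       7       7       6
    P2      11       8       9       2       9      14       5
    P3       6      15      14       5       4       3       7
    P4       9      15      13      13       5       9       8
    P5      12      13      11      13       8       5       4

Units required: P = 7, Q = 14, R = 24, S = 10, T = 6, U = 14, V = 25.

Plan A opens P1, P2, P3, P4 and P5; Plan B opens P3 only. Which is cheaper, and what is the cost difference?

Plan B is cheaper by 726.

Plan A: {P1, P2, P3, P4, P5}: P→P3 6·7=42, Q→P2 8·14=112, R→P2 9·24=216, S→P2 2·10=20, T→P3 4·6=24, U→P3 3·14=42, V→P5 4·25=100. Service 556; fixed 1226; total 1782.
Plan B: {P3}: P→P3 6·7=42, Q→P3 15·14=210, R→P3 14·24=336, S→P3 5·10=50, T→P3 4·6=24, U→P3 3·14=42, V→P3 7·25=175. Service 879; fixed 177; total 1056.
Difference: |1782 − 1056| = 726.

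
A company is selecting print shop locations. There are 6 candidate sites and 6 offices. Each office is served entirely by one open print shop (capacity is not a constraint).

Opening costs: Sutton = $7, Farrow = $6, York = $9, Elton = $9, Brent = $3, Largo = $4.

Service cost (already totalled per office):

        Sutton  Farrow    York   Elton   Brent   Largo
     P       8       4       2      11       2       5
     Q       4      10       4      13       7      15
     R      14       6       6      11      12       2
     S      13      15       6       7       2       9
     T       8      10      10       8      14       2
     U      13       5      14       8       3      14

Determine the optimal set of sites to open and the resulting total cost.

For any fixed open set, each office goes to its cheapest open site; total = fixed + service.
{Brent, Largo}: P→Brent 2, Q→Brent 7, R→Largo 2, S→Brent 2, T→Largo 2, U→Brent 3. Service 18; fixed 7; total 25.
{Sutton, Brent, Largo}: service 15 + fixed 14 = 29
{Farrow, Brent, Largo}: service 18 + fixed 13 = 31
{Sutton, Farrow, York, Elton, Brent, Largo}: service 15 + fixed 38 = 53
No other subset beats 25.

Open Brent and Largo; minimum total cost 25.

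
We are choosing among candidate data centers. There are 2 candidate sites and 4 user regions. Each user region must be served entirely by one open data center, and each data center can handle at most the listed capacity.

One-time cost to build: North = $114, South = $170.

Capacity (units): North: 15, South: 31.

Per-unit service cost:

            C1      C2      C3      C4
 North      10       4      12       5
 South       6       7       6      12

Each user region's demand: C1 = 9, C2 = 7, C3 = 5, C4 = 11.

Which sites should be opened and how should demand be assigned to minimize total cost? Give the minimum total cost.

Minimum total cost: 472

Open {North, South}: C1→South 6·9=54, C2→South 7·7=49, C3→South 6·5=30, C4→North 5·11=55.
Loads: North carries 11/15, South carries 21/31. Service 188; fixed 284; total 472.
Next best feasible plan costs 528.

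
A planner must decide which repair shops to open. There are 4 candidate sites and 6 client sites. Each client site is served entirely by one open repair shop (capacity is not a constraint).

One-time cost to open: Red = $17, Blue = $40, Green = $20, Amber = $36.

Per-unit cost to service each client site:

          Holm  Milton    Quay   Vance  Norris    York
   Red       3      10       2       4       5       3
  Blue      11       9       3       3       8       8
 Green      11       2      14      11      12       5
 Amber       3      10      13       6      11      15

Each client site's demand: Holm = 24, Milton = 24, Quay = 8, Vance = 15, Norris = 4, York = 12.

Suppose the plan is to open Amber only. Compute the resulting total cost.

Total cost: 766

Each client site is assigned to its cheapest site among the open ones.
{Amber}: Holm→Amber 3·24=72, Milton→Amber 10·24=240, Quay→Amber 13·8=104, Vance→Amber 6·15=90, Norris→Amber 11·4=44, York→Amber 15·12=180. Service 730; fixed 36; total 766.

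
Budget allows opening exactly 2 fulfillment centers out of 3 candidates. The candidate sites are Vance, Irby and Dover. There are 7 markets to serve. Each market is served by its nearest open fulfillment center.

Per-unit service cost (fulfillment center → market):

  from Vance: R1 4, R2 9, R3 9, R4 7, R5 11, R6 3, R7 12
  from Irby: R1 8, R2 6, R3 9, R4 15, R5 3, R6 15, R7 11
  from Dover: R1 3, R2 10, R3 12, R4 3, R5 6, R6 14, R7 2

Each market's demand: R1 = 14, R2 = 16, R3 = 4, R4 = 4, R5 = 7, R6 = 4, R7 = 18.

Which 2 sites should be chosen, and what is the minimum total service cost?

Choose Irby and Dover; total service cost 299.

With exactly 2 open, each market uses its cheapest among the chosen.
{Irby, Dover}: R1→Dover 3·14=42, R2→Irby 6·16=96, R3→Irby 9·4=36, R4→Dover 3·4=12, R5→Irby 3·7=21, R6→Dover 14·4=56, R7→Dover 2·18=36. Service cost 299.
{Vance, Dover}: service cost 324
{Vance, Irby}: service cost 447
Among all 3 size-2 choices, {Irby, Dover} is lowest.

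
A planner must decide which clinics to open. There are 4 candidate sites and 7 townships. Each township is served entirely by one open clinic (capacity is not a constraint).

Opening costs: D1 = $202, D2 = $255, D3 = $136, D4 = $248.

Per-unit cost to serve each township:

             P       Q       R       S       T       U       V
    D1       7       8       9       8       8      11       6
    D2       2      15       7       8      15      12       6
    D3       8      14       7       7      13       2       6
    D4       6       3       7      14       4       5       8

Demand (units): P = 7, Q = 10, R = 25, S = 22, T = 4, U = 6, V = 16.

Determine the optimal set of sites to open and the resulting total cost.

Open D3 only; minimum total cost 821.

For any fixed open set, each township goes to its cheapest open site; total = fixed + service.
{D3}: P→D3 8·7=56, Q→D3 14·10=140, R→D3 7·25=175, S→D3 7·22=154, T→D3 13·4=52, U→D3 2·6=12, V→D3 6·16=96. Service 685; fixed 136; total 821.
{D3, D4}: P→D4 6·7=42, Q→D4 3·10=30, R→D3 7·25=175, S→D3 7·22=154, T→D4 4·4=16, U→D3 2·6=12, V→D3 6·16=96. Service 525; fixed 384; total 909.
{D1}: service 724 + fixed 202 = 926
{D1, D2, D3, D4}: service 497 + fixed 841 = 1338
(All 15 nonempty subsets were checked; D3 only is lowest.)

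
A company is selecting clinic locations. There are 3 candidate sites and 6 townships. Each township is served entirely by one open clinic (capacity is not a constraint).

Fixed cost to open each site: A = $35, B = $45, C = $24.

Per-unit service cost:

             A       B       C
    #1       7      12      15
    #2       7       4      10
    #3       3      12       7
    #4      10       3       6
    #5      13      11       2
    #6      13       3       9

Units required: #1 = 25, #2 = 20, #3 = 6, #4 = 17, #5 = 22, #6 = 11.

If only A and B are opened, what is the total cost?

Each township is assigned to its cheapest site among the open ones.
{A, B}: #1→A 7·25=175, #2→B 4·20=80, #3→A 3·6=18, #4→B 3·17=51, #5→B 11·22=242, #6→B 3·11=33. Service 599; fixed 80; total 679.

Total cost: 679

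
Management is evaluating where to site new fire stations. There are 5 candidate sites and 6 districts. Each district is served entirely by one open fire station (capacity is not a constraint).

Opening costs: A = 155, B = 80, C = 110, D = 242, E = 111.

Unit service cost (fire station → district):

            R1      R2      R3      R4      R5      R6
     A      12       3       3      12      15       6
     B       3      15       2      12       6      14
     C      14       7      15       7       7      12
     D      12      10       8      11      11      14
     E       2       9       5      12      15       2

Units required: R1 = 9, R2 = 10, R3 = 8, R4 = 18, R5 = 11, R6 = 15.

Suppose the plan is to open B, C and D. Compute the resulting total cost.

Total cost: 917

Each district is assigned to its cheapest site among the open ones.
{B, C, D}: R1→B 3·9=27, R2→C 7·10=70, R3→B 2·8=16, R4→C 7·18=126, R5→B 6·11=66, R6→C 12·15=180. Service 485; fixed 432; total 917.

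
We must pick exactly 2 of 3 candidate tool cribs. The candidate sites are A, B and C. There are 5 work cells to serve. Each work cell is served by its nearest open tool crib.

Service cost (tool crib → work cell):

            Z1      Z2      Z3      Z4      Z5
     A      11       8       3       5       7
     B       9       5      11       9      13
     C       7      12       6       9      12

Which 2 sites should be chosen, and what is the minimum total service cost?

Choose A and B; total service cost 29.

With exactly 2 open, each work cell uses its cheapest among the chosen.
{A, B}: Z1→B 9, Z2→B 5, Z3→A 3, Z4→A 5, Z5→A 7. Service cost 29.
{A, C}: service cost 30
{B, C}: service cost 39
Among all 3 size-2 choices, {A, B} is lowest.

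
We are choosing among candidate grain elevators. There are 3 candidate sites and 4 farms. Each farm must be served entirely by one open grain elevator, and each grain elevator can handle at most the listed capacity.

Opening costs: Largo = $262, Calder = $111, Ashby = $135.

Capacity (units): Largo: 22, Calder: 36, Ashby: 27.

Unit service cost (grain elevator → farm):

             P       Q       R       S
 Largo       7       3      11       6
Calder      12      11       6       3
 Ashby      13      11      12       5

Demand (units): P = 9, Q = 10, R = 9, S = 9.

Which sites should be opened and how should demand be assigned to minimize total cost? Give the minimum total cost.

Open {Calder, Ashby}: P→Calder 12·9=108, Q→Ashby 11·10=110, R→Calder 6·9=54, S→Calder 3·9=27.
Loads: Calder carries 27/36, Ashby carries 10/27. Service 299; fixed 246; total 545.
Next best feasible plan costs 547.

Minimum total cost: 545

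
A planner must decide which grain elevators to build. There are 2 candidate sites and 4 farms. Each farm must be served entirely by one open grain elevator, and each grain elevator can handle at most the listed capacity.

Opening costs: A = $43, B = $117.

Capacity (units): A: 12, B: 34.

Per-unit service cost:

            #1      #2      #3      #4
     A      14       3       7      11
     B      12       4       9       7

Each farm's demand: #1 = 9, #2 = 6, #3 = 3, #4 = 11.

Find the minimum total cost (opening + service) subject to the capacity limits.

Open {B}: #1→B 12·9=108, #2→B 4·6=24, #3→B 9·3=27, #4→B 7·11=77.
Loads: B carries 29/34. Service 236; fixed 117; total 353.
Next best feasible plan costs 384.

Minimum total cost: 353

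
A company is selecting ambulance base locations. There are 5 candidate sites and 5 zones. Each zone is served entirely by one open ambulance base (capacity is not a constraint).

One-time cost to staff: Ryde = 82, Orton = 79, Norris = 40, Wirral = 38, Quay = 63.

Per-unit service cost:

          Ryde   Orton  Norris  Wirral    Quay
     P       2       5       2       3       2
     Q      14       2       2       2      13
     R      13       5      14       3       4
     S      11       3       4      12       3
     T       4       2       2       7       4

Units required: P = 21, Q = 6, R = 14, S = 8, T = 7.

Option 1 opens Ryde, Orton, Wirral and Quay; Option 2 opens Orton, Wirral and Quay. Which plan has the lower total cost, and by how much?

Option 1: {Ryde, Orton, Wirral, Quay}: P→Ryde 2·21=42, Q→Orton 2·6=12, R→Wirral 3·14=42, S→Orton 3·8=24, T→Orton 2·7=14. Service 134; fixed 262; total 396.
Option 2: {Orton, Wirral, Quay}: P→Quay 2·21=42, Q→Orton 2·6=12, R→Wirral 3·14=42, S→Orton 3·8=24, T→Orton 2·7=14. Service 134; fixed 180; total 314.
Difference: |396 − 314| = 82.

Option 2 is cheaper by 82.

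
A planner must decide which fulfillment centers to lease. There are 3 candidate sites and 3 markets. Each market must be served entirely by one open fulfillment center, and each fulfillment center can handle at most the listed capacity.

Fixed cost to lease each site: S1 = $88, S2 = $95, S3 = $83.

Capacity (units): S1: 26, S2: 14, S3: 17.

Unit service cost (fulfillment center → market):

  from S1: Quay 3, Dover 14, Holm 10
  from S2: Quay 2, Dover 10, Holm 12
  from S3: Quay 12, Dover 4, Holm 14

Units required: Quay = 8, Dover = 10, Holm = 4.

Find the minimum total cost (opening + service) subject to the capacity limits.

Open {S1, S3}: Quay→S1 3·8=24, Dover→S3 4·10=40, Holm→S1 10·4=40.
Loads: S1 carries 12/26, S3 carries 10/17. Service 104; fixed 171; total 275.
Next best feasible plan costs 282.

Minimum total cost: 275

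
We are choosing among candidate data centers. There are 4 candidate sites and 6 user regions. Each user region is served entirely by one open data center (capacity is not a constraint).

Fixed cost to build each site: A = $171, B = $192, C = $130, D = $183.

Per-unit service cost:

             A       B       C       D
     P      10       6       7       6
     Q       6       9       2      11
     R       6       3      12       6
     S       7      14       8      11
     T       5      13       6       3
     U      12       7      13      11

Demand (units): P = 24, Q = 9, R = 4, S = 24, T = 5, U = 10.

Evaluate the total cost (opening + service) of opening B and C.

Total cost: 788

Each user region is assigned to its cheapest site among the open ones.
{B, C}: P→B 6·24=144, Q→C 2·9=18, R→B 3·4=12, S→C 8·24=192, T→C 6·5=30, U→B 7·10=70. Service 466; fixed 322; total 788.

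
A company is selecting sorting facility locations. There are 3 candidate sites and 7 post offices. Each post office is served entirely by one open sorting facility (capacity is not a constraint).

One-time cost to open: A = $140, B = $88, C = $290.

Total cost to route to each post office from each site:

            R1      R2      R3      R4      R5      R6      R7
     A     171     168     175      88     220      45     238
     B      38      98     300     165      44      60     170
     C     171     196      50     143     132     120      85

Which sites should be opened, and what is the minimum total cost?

For any fixed open set, each post office goes to its cheapest open site; total = fixed + service.
{A, B}: R1→B 38, R2→B 98, R3→A 175, R4→A 88, R5→B 44, R6→A 45, R7→B 170. Service 658; fixed 228; total 886.
{B, C}: service 518 + fixed 378 = 896
{B}: service 875 + fixed 88 = 963
{A, B, C}: service 448 + fixed 518 = 966
No other subset beats 886.

Open A and B; minimum total cost 886.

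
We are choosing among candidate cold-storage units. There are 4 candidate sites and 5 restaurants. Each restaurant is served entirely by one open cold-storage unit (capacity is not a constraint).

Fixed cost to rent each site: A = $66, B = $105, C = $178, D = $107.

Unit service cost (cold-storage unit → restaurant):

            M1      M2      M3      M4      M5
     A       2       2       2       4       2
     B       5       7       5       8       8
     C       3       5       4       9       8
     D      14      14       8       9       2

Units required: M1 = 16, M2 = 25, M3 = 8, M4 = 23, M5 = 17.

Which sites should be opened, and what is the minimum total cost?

For any fixed open set, each restaurant goes to its cheapest open site; total = fixed + service.
{A}: M1→A 2·16=32, M2→A 2·25=50, M3→A 2·8=16, M4→A 4·23=92, M5→A 2·17=34. Service 224; fixed 66; total 290.
{A, B}: service 224 + fixed 171 = 395
{A, D}: M1→A 2·16=32, M2→A 2·25=50, M3→A 2·8=16, M4→A 4·23=92, M5→A 2·17=34. Service 224; fixed 173; total 397.
{A, B, C, D}: service 224 + fixed 456 = 680
No other subset beats 290.

Open A only; minimum total cost 290.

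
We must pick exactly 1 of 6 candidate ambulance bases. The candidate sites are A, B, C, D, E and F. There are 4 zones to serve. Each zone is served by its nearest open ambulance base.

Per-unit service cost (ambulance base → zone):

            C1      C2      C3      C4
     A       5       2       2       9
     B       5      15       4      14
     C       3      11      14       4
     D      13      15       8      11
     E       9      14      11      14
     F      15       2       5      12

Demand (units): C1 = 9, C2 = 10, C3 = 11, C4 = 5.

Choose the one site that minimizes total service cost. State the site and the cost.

With exactly 1 open, each zone uses its cheapest among the chosen.
{A}: C1→A 5·9=45, C2→A 2·10=20, C3→A 2·11=22, C4→A 9·5=45. Service cost 132.
{F}: service cost 270
{B}: service cost 309
Among all 6 size-1 choices, {A} is lowest.

Choose A only; total service cost 132.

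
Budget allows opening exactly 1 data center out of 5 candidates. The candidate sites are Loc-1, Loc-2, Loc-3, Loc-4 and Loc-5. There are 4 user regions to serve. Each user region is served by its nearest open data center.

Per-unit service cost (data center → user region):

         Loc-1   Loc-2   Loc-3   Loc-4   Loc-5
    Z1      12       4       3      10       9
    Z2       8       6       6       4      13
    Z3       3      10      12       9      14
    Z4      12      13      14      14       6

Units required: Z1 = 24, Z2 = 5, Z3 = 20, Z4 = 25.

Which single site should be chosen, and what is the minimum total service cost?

Choose Loc-2 only; total service cost 651.

With exactly 1 open, each user region uses its cheapest among the chosen.
{Loc-2}: Z1→Loc-2 4·24=96, Z2→Loc-2 6·5=30, Z3→Loc-2 10·20=200, Z4→Loc-2 13·25=325. Service cost 651.
{Loc-1}: service cost 688
{Loc-3}: service cost 692
Among all 5 size-1 choices, {Loc-2} is lowest.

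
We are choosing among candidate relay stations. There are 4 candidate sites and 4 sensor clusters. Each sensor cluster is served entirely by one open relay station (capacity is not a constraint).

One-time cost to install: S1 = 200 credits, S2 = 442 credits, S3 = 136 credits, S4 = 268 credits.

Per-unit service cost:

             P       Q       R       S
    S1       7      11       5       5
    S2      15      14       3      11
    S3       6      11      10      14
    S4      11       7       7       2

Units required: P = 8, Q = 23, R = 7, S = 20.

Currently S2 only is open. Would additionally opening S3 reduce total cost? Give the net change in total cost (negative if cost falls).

Yes — net change −5 (cost falls by 5).

Current service cost with {S2}: 683.
Adding S3: each sensor cluster re-picks its cheapest; new service cost 542, saving 141.
Extra fixed cost: 136. Net change = 136 − 141 = -5.
(Totals: 1125 → 1120.)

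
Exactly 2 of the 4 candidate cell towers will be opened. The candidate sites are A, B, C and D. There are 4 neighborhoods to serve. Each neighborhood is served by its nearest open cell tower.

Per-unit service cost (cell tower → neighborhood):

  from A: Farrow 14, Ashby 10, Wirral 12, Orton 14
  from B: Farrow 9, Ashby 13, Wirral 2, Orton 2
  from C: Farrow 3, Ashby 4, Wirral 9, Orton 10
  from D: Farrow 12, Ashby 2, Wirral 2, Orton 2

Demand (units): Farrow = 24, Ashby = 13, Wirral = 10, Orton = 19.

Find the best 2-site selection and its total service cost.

With exactly 2 open, each neighborhood uses its cheapest among the chosen.
{C, D}: Farrow→C 3·24=72, Ashby→D 2·13=26, Wirral→D 2·10=20, Orton→D 2·19=38. Service cost 156.
{B, C}: service cost 182
{B, D}: service cost 300
Among all 6 size-2 choices, {C, D} is lowest.

Choose C and D; total service cost 156.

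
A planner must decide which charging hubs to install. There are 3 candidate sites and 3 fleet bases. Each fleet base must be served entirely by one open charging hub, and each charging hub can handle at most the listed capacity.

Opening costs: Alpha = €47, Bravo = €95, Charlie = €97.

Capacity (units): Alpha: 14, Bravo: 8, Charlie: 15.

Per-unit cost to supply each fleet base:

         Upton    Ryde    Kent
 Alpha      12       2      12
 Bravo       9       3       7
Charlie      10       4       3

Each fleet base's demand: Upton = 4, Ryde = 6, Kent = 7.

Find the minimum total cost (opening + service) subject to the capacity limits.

Minimum total cost: 217

Open {Alpha, Charlie}: Upton→Charlie 10·4=40, Ryde→Alpha 2·6=12, Kent→Charlie 3·7=21.
Loads: Alpha carries 6/14, Charlie carries 11/15. Service 73; fixed 144; total 217.
Next best feasible plan costs 225.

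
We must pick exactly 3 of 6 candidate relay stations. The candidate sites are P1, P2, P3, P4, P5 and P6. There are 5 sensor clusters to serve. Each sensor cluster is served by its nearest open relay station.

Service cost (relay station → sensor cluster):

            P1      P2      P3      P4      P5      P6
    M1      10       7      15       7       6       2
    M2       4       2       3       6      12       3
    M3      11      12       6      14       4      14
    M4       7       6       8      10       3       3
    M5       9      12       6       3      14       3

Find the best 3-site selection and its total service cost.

Choose P2, P5 and P6; total service cost 14.

With exactly 3 open, each sensor cluster uses its cheapest among the chosen.
{P2, P5, P6}: M1→P6 2, M2→P2 2, M3→P5 4, M4→P5 3, M5→P6 3. Service cost 14.
{P1, P5, P6}: service cost 15
{P3, P5, P6}: service cost 15
Among all 20 size-3 choices, {P2, P5, P6} is lowest.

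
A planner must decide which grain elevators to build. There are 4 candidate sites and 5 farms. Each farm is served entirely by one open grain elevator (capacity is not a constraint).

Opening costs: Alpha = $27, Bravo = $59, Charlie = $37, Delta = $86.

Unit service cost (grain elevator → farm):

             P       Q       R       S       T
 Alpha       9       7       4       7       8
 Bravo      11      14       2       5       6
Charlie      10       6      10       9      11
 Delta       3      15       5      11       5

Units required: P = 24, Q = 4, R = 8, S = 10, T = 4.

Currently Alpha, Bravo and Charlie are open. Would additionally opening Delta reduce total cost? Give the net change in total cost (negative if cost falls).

Current service cost with {Alpha, Bravo, Charlie}: 330.
Adding Delta: each farm re-picks its cheapest; new service cost 182, saving 148.
Extra fixed cost: 86. Net change = 86 − 148 = -62.
(Totals: 453 → 391.)

Yes — net change −62 (cost falls by 62).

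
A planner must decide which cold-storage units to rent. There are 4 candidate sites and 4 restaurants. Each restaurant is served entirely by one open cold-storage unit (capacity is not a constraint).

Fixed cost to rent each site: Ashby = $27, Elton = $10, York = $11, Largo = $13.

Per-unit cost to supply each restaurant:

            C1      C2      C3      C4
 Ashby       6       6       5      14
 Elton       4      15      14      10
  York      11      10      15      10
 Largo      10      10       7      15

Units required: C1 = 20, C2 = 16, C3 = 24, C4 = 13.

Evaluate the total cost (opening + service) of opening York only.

Total cost: 881

Each restaurant is assigned to its cheapest site among the open ones.
{York}: C1→York 11·20=220, C2→York 10·16=160, C3→York 15·24=360, C4→York 10·13=130. Service 870; fixed 11; total 881.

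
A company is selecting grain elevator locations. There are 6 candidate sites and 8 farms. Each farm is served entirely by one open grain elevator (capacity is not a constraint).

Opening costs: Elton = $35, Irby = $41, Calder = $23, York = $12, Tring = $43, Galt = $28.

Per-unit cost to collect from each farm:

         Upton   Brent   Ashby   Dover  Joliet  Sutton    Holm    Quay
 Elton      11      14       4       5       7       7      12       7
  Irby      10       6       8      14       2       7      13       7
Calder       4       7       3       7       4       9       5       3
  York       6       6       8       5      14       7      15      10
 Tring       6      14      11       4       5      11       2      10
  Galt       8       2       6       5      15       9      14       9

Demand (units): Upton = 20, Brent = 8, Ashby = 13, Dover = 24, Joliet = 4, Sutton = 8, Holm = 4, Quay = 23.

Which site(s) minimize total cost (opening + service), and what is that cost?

For any fixed open set, each farm goes to its cheapest open site; total = fixed + service.
{Calder, York, Galt}: Upton→Calder 4·20=80, Brent→Galt 2·8=16, Ashby→Calder 3·13=39, Dover→York 5·24=120, Joliet→Calder 4·4=16, Sutton→York 7·8=56, Holm→Calder 5·4=20, Quay→Calder 3·23=69. Service 416; fixed 63; total 479.
{Calder, York}: service 448 + fixed 35 = 483
{Calder, Galt}: service 432 + fixed 51 = 483
{Elton, Irby, Calder, York, Tring, Galt}: service 372 + fixed 182 = 554
No other subset beats 479.

Open Calder, York and Galt; minimum total cost 479.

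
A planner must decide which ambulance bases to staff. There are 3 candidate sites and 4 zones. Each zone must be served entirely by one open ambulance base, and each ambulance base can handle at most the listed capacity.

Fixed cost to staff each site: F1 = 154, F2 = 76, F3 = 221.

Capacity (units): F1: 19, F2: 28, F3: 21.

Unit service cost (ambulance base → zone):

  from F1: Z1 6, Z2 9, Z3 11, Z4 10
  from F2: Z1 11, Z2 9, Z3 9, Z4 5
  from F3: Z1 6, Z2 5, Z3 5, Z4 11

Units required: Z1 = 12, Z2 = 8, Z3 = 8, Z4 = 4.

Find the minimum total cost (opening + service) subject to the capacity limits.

Open {F1, F2}: Z1→F1 6·12=72, Z2→F2 9·8=72, Z3→F2 9·8=72, Z4→F2 5·4=20.
Loads: F1 carries 12/19, F2 carries 20/28. Service 236; fixed 230; total 466.
Next best feasible plan costs 486.

Minimum total cost: 466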